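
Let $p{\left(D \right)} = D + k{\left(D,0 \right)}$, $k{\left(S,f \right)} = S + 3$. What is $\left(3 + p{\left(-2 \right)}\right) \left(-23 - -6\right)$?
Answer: $-34$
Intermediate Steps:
$k{\left(S,f \right)} = 3 + S$
$p{\left(D \right)} = 3 + 2 D$ ($p{\left(D \right)} = D + \left(3 + D\right) = 3 + 2 D$)
$\left(3 + p{\left(-2 \right)}\right) \left(-23 - -6\right) = \left(3 + \left(3 + 2 \left(-2\right)\right)\right) \left(-23 - -6\right) = \left(3 + \left(3 - 4\right)\right) \left(-23 + 6\right) = \left(3 - 1\right) \left(-17\right) = 2 \left(-17\right) = -34$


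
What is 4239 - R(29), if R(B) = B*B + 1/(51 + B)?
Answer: 271839/80 ≈ 3398.0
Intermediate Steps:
R(B) = B² + 1/(51 + B)
4239 - R(29) = 4239 - (1 + 29³ + 51*29²)/(51 + 29) = 4239 - (1 + 24389 + 51*841)/80 = 4239 - (1 + 24389 + 42891)/80 = 4239 - 67281/80 = 271839/80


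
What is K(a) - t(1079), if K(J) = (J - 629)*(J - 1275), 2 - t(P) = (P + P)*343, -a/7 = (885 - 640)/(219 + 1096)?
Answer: 106842024808/69169 ≈ 1.5447e+6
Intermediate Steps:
a = -343/263 (a = -7*(885 - 640)/(219 + 1096) = -1715/1315 = -7*49/263 = -343/263 ≈ -1.3042)
t(P) = 2 - 686*P (t(P) = 2 - (P + P)*343 = 2 - 2*P*343 = 2 - 686*P)
K(J) = (-1275 + J)*(-629 + J) (K(J) = (-629 + J)*(-1275 + J) = (-1275 + J)*(-629 + J))
K(a) - t(1079) = (801975 + (-343/263)² - 1904*(-343/263)) - (2 - 686*1079) = (801975 + 117649/69169 + 653072/263) - (2 - 740194) = 55643684360/69169 - 1*(-740192) = 55643684360/69169 + 740192 = 106842024808/69169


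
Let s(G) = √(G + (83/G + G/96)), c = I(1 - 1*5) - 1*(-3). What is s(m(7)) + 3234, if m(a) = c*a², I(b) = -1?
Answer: 3234 + √704667/84 ≈ 3244.0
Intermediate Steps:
c = 2 (c = -1 - 1*(-3) = -1 + 3 = 2)
m(a) = 2*a²
s(G) = √(83/G + 97*G/96) (s(G) = √(G + (83/G + G*(1/96))) = √(G + (83/G + G/96)) = √(83/G + 97*G/96))
s(m(7)) + 3234 = √(582*(2*7²) + 47808/((2*7²)))/24 + 3234 = √(582*(2*49) + 47808/((2*49)))/24 + 3234 = √(582*98 + 47808/98)/24 + 3234 = √(57036 + 47808*(1/98))/24 + 3234 = √(57036 + 23904/49)/24 + 3234 = √(2818668/49)/24 + 3234 = (2*√704667/7)/24 + 3234 = √704667/84 + 3234 = 3234 + √704667/84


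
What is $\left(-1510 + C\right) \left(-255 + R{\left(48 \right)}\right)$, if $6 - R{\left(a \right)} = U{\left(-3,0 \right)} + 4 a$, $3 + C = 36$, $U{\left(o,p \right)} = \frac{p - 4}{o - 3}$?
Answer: $\frac{1957025}{3} \approx 6.5234 \cdot 10^{5}$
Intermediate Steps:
$U{\left(o,p \right)} = \frac{-4 + p}{-3 + o}$
$C = 33$ ($C = -3 + 36 = 33$)
$R{\left(a \right)} = \frac{16}{3} - 4 a$ ($R{\left(a \right)} = 6 - \left(\frac{-4 + 0}{-3 - 3} + 4 a\right) = 6 - \left(\frac{1}{-6} \left(-4\right) + 4 a\right) = 6 - \left(\left(- \frac{1}{6}\right) \left(-4\right) + 4 a\right) = 6 - \left(\frac{2}{3} + 4 a\right) = \frac{16}{3} - 4 a$)
$\left(-1510 + C\right) \left(-255 + R{\left(48 \right)}\right) = \left(-1510 + 33\right) \left(-255 + \left(\frac{16}{3} - 192\right)\right) = - 1477 \left(-255 + \left(\frac{16}{3} - 192\right)\right) = - 1477 \left(-255 - \frac{560}{3}\right) = \left(-1477\right) \left(- \frac{1325}{3}\right) = \frac{1957025}{3}$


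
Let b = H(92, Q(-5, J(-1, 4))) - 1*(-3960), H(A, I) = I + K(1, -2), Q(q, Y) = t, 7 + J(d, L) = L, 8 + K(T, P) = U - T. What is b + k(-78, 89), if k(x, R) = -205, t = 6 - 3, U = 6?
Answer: 3755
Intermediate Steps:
K(T, P) = -2 - T (K(T, P) = -8 + (6 - T) = -2 - T)
J(d, L) = -7 + L
t = 3
Q(q, Y) = 3
H(A, I) = -3 + I (H(A, I) = I + (-2 - 1*1) = I + (-2 - 1) = I - 3 = -3 + I)
b = 3960 (b = (-3 + 3) - 1*(-3960) = 0 + 3960 = 3960)
b + k(-78, 89) = 3960 - 205 = 3755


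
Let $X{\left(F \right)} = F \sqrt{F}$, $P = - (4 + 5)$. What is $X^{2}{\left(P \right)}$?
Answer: $-729$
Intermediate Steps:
$P = -9$ ($P = \left(-1\right) 9 = -9$)
$X{\left(F \right)} = F^{\frac{3}{2}}$
$X^{2}{\left(P \right)} = \left(\left(-9\right)^{\frac{3}{2}}\right)^{2} = \left(- 27 i\right)^{2} = -729$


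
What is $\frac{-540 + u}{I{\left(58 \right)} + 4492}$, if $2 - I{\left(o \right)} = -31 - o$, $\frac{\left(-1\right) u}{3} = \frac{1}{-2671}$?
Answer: $- \frac{1442337}{12241193} \approx -0.11783$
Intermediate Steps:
$u = \frac{3}{2671}$ ($u = - \frac{3}{-2671} = \left(-3\right) \left(- \frac{1}{2671}\right) = \frac{3}{2671} \approx 0.0011232$)
$I{\left(o \right)} = 33 + o$ ($I{\left(o \right)} = 2 - \left(-31 - o\right) = 2 + \left(31 + o\right) = 33 + o$)
$\frac{-540 + u}{I{\left(58 \right)} + 4492} = \frac{-540 + \frac{3}{2671}}{\left(33 + 58\right) + 4492} = - \frac{1442337}{2671 \left(91 + 4492\right)} = - \frac{1442337}{2671 \cdot 4583} = \left(- \frac{1442337}{2671}\right) \frac{1}{4583} = - \frac{1442337}{12241193}$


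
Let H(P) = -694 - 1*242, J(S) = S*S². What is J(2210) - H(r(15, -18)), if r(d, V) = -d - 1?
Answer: 10793861936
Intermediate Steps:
J(S) = S³
r(d, V) = -1 - d
H(P) = -936 (H(P) = -694 - 242 = -936)
J(2210) - H(r(15, -18)) = 2210³ - 1*(-936) = 10793861000 + 936 = 10793861936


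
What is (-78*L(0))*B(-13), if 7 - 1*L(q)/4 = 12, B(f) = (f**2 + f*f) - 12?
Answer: 508560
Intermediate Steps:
B(f) = -12 + 2*f**2 (B(f) = (f**2 + f**2) - 12 = 2*f**2 - 12 = -12 + 2*f**2)
L(q) = -20 (L(q) = 28 - 4*12 = 28 - 48 = -20)
(-78*L(0))*B(-13) = (-78*(-20))*(-12 + 2*(-13)**2) = 1560*(-12 + 2*169) = 1560*(-12 + 338) = 1560*326 = 508560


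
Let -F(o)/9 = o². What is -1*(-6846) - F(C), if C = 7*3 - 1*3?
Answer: 9762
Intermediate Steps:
C = 18 (C = 21 - 3 = 18)
F(o) = -9*o²
-1*(-6846) - F(C) = -1*(-6846) - (-9)*18² = 6846 - (-9)*324 = 6846 - 1*(-2916) = 6846 + 2916 = 9762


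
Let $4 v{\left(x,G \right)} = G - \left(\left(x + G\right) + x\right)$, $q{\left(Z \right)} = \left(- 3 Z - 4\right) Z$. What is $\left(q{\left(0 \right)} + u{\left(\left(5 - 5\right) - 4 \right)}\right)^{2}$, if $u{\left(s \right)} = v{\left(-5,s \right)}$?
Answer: $\frac{25}{4} \approx 6.25$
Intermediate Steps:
$q{\left(Z \right)} = Z \left(-4 - 3 Z\right)$ ($q{\left(Z \right)} = \left(-4 - 3 Z\right) Z = Z \left(-4 - 3 Z\right)$)
$v{\left(x,G \right)} = - \frac{x}{2}$ ($v{\left(x,G \right)} = \frac{G - \left(\left(x + G\right) + x\right)}{4} = \frac{G - \left(\left(G + x\right) + x\right)}{4} = \frac{G - \left(G + 2 x\right)}{4} = \frac{\left(-2\right) x}{4} = - \frac{x}{2}$)
$u{\left(s \right)} = \frac{5}{2}$ ($u{\left(s \right)} = \left(- \frac{1}{2}\right) \left(-5\right) = \frac{5}{2}$)
$\left(q{\left(0 \right)} + u{\left(\left(5 - 5\right) - 4 \right)}\right)^{2} = \left(\left(-1\right) 0 \left(4 + 3 \cdot 0\right) + \frac{5}{2}\right)^{2} = \left(\left(-1\right) 0 \left(4 + 0\right) + \frac{5}{2}\right)^{2} = \left(\left(-1\right) 0 \cdot 4 + \frac{5}{2}\right)^{2} = \left(0 + \frac{5}{2}\right)^{2} = \left(\frac{5}{2}\right)^{2} = \frac{25}{4}$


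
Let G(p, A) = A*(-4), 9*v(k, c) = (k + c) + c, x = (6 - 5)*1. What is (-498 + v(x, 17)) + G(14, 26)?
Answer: -5383/9 ≈ -598.11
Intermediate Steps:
x = 1 (x = 1*1 = 1)
v(k, c) = k/9 + 2*c/9 (v(k, c) = ((k + c) + c)/9 = ((c + k) + c)/9 = (k + 2*c)/9 = k/9 + 2*c/9)
G(p, A) = -4*A
(-498 + v(x, 17)) + G(14, 26) = (-498 + ((⅑)*1 + (2/9)*17)) - 4*26 = (-498 + (⅑ + 34/9)) - 104 = (-498 + 35/9) - 104 = -4447/9 - 104 = -5383/9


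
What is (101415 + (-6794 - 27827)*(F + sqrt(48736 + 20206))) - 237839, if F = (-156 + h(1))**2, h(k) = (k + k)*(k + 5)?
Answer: -718037480 - 34621*sqrt(68942) ≈ -7.2713e+8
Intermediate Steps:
h(k) = 2*k*(5 + k) (h(k) = (2*k)*(5 + k) = 2*k*(5 + k))
F = 20736 (F = (-156 + 2*1*(5 + 1))**2 = (-156 + 2*1*6)**2 = (-156 + 12)**2 = (-144)**2 = 20736)
(101415 + (-6794 - 27827)*(F + sqrt(48736 + 20206))) - 237839 = (101415 + (-6794 - 27827)*(20736 + sqrt(48736 + 20206))) - 237839 = (101415 - 34621*(20736 + sqrt(68942))) - 237839 = (101415 + (-717901056 - 34621*sqrt(68942))) - 237839 = (-717799641 - 34621*sqrt(68942)) - 237839 = -718037480 - 34621*sqrt(68942)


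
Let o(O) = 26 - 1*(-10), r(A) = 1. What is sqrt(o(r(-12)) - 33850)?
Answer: I*sqrt(33814) ≈ 183.89*I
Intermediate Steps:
o(O) = 36 (o(O) = 26 + 10 = 36)
sqrt(o(r(-12)) - 33850) = sqrt(36 - 33850) = sqrt(-33814) = I*sqrt(33814)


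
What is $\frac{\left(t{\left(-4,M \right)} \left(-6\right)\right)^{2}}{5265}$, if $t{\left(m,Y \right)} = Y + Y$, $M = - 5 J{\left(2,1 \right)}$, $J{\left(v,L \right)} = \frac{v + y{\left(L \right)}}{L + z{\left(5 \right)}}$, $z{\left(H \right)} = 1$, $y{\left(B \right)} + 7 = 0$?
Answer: $\frac{500}{117} \approx 4.2735$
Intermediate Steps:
$y{\left(B \right)} = -7$ ($y{\left(B \right)} = -7 + 0 = -7$)
$J{\left(v,L \right)} = \frac{-7 + v}{1 + L}$ ($J{\left(v,L \right)} = \frac{v - 7}{L + 1} = \frac{-7 + v}{1 + L}$)
$M = \frac{25}{2}$ ($M = - 5 \frac{-7 + 2}{1 + 1} = - 5 \cdot \frac{1}{2} \left(-5\right) = \left(-5\right) \left(- \frac{5}{2}\right) = \frac{25}{2} \approx 12.5$)
$t{\left(m,Y \right)} = 2 Y$
$\frac{\left(t{\left(-4,M \right)} \left(-6\right)\right)^{2}}{5265} = \frac{\left(2 \cdot \frac{25}{2} \left(-6\right)\right)^{2}}{5265} = \left(25 \left(-6\right)\right)^{2} \cdot \frac{1}{5265} = \left(-150\right)^{2} \cdot \frac{1}{5265} = 22500 \cdot \frac{1}{5265} = \frac{500}{117}$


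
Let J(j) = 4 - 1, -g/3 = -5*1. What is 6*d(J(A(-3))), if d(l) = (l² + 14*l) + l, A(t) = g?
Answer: 324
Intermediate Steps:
g = 15 (g = -(-15) = -3*(-5) = 15)
A(t) = 15
J(j) = 3
d(l) = l² + 15*l
6*d(J(A(-3))) = 6*(3*(15 + 3)) = 6*(3*18) = 6*54 = 324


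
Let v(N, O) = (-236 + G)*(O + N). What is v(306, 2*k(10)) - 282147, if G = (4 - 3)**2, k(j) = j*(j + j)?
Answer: -448057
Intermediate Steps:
k(j) = 2*j**2 (k(j) = j*(2*j) = 2*j**2)
G = 1 (G = 1**2 = 1)
v(N, O) = -235*N - 235*O (v(N, O) = (-236 + 1)*(O + N) = -235*(N + O) = -235*N - 235*O)
v(306, 2*k(10)) - 282147 = (-235*306 - 470*2*10**2) - 282147 = (-71910 - 470*2*100) - 282147 = (-71910 - 470*200) - 282147 = (-71910 - 235*400) - 282147 = (-71910 - 94000) - 282147 = -165910 - 282147 = -448057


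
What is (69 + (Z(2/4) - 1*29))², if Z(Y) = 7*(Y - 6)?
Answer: 9/4 ≈ 2.2500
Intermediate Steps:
Z(Y) = -42 + 7*Y (Z(Y) = 7*(-6 + Y) = -42 + 7*Y)
(69 + (Z(2/4) - 1*29))² = (69 + ((-42 + 7*(2/4)) - 1*29))² = (69 + ((-42 + 7*(2*(¼))) - 29))² = (69 + ((-42 + 7*(½)) - 29))² = (69 + ((-42 + 7/2) - 29))² = (69 + (-77/2 - 29))² = (69 - 135/2)² = (3/2)² = 9/4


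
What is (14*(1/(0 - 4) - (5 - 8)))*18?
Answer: 693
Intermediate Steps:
(14*(1/(0 - 4) - (5 - 8)))*18 = (14*(1/(-4) - 1*(-3)))*18 = (14*(-¼ + 3))*18 = (14*(11/4))*18 = (77/2)*18 = 693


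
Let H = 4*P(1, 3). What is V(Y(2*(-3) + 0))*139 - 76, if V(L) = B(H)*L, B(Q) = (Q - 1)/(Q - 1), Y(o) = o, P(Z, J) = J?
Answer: -910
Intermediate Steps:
H = 12 (H = 4*3 = 12)
B(Q) = 1 (B(Q) = (-1 + Q)/(-1 + Q) = 1)
V(L) = L (V(L) = 1*L = L)
V(Y(2*(-3) + 0))*139 - 76 = (2*(-3) + 0)*139 - 76 = (-6 + 0)*139 - 76 = -6*139 - 76 = -834 - 76 = -910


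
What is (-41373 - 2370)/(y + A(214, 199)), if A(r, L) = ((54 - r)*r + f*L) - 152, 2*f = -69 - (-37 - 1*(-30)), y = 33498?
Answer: 6249/1009 ≈ 6.1933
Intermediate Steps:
f = -31 (f = (-69 - (-37 - 1*(-30)))/2 = (-69 - (-37 + 30))/2 = (-69 - 1*(-7))/2 = (-69 + 7)/2 = (½)*(-62) = -31)
A(r, L) = -152 - 31*L + r*(54 - r) (A(r, L) = ((54 - r)*r - 31*L) - 152 = (r*(54 - r) - 31*L) - 152 = (-31*L + r*(54 - r)) - 152 = -152 - 31*L + r*(54 - r))
(-41373 - 2370)/(y + A(214, 199)) = (-41373 - 2370)/(33498 + (-152 - 1*214² - 31*199 + 54*214)) = -43743/(33498 + (-152 - 1*45796 - 6169 + 11556)) = -43743/(33498 + (-152 - 45796 - 6169 + 11556)) = -43743/(33498 - 40561) = -43743/(-7063) = -43743*(-1/7063) = 6249/1009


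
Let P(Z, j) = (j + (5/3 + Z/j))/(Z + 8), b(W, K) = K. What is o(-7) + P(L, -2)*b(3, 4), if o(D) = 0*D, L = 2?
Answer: -8/15 ≈ -0.53333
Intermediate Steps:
o(D) = 0
P(Z, j) = (5/3 + j + Z/j)/(8 + Z) (P(Z, j) = (j + (5*(⅓) + Z/j))/(8 + Z) = (j + (5/3 + Z/j))/(8 + Z) = (5/3 + j + Z/j)/(8 + Z))
o(-7) + P(L, -2)*b(3, 4) = 0 + ((2 + (-2)² + (5/3)*(-2))/((-2)*(8 + 2)))*4 = 0 - ½*(2 + 4 - 10/3)/10*4 = 0 - ½*⅒*8/3*4 = 0 - 2/15*4 = 0 - 8/15 = -8/15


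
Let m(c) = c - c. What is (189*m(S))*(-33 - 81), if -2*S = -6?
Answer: 0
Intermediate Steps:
S = 3 (S = -½*(-6) = 3)
m(c) = 0
(189*m(S))*(-33 - 81) = (189*0)*(-33 - 81) = 0*(-114) = 0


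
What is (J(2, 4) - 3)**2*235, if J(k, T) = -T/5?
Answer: 16967/5 ≈ 3393.4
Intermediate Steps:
J(k, T) = -T/5 (J(k, T) = -T*(1/5) = -T/5)
(J(2, 4) - 3)**2*235 = (-1/5*4 - 3)**2*235 = (-4/5 - 3)**2*235 = (-19/5)**2*235 = (361/25)*235 = 16967/5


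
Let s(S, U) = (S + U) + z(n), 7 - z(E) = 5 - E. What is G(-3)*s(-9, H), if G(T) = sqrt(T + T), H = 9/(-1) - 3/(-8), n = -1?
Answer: -133*I*sqrt(6)/8 ≈ -40.723*I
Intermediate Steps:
H = -69/8 (H = 9*(-1) - 3*(-1/8) = -9 + 3/8 = -69/8 ≈ -8.6250)
z(E) = 2 + E (z(E) = 7 - (5 - E) = 7 + (-5 + E) = 2 + E)
s(S, U) = 1 + S + U (s(S, U) = (S + U) + (2 - 1) = (S + U) + 1 = 1 + S + U)
G(T) = sqrt(2)*sqrt(T) (G(T) = sqrt(2*T) = sqrt(2)*sqrt(T))
G(-3)*s(-9, H) = (sqrt(2)*sqrt(-3))*(1 - 9 - 69/8) = (sqrt(2)*(I*sqrt(3)))*(-133/8) = (I*sqrt(6))*(-133/8) = -133*I*sqrt(6)/8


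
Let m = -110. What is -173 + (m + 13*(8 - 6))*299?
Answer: -25289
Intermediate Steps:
-173 + (m + 13*(8 - 6))*299 = -173 + (-110 + 13*(8 - 6))*299 = -173 + (-110 + 13*2)*299 = -173 + (-110 + 26)*299 = -173 - 84*299 = -173 - 25116 = -25289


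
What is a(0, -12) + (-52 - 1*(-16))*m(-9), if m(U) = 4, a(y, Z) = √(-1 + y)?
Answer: -144 + I ≈ -144.0 + 1.0*I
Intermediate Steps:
a(0, -12) + (-52 - 1*(-16))*m(-9) = √(-1 + 0) + (-52 - 1*(-16))*4 = √(-1) + (-52 + 16)*4 = I - 36*4 = I - 144 = -144 + I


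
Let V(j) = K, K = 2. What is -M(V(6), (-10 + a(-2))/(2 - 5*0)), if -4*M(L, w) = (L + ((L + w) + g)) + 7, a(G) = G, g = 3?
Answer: 2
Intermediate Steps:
V(j) = 2
M(L, w) = -5/2 - L/2 - w/4 (M(L, w) = -((L + ((L + w) + 3)) + 7)/4 = -((L + (3 + L + w)) + 7)/4 = -((3 + w + 2*L) + 7)/4 = -(10 + w + 2*L)/4 = -5/2 - L/2 - w/4)
-M(V(6), (-10 + a(-2))/(2 - 5*0)) = -(-5/2 - 1/2*2 - (-10 - 2)/(4*(2 - 5*0))) = -(-5/2 - 1 - (-3)/(2 + 0)) = -(-5/2 - 1 - (-3)/2) = -(-5/2 - 1 - 1/4*(-6)) = -(-5/2 - 1 + 3/2) = -1*(-2) = 2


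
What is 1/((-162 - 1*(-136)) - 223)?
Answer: -1/249 ≈ -0.0040161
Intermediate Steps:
1/((-162 - 1*(-136)) - 223) = 1/((-162 + 136) - 223) = 1/(-26 - 223) = 1/(-249) = -1/249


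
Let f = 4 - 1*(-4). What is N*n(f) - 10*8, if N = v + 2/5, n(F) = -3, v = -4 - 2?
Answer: -316/5 ≈ -63.200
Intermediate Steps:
v = -6
f = 8 (f = 4 + 4 = 8)
N = -28/5 (N = -6 + 2/5 = -6 + 2*(⅕) = -6 + ⅖ = -28/5 ≈ -5.6000)
N*n(f) - 10*8 = -28/5*(-3) - 10*8 = 84/5 - 80 = -316/5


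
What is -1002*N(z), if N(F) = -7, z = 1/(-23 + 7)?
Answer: 7014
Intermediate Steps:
z = -1/16 (z = 1/(-16) = -1/16 ≈ -0.062500)
-1002*N(z) = -1002*(-7) = 7014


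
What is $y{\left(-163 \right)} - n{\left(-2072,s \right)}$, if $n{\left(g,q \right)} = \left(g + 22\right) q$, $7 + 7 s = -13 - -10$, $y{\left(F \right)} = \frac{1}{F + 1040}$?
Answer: $- \frac{17978493}{6139} \approx -2928.6$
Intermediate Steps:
$y{\left(F \right)} = \frac{1}{1040 + F}$
$s = - \frac{10}{7}$ ($s = -1 + \frac{-13 - -10}{7} = -1 + \frac{-13 + 10}{7} = -1 + \frac{1}{7} \left(-3\right) = -1 - \frac{3}{7} = - \frac{10}{7} \approx -1.4286$)
$n{\left(g,q \right)} = q \left(22 + g\right)$ ($n{\left(g,q \right)} = \left(22 + g\right) q = q \left(22 + g\right)$)
$y{\left(-163 \right)} - n{\left(-2072,s \right)} = \frac{1}{1040 - 163} - - \frac{10 \left(22 - 2072\right)}{7} = \frac{1}{877} - \left(- \frac{10}{7}\right) \left(-2050\right) = \frac{1}{877} - \frac{20500}{7} = - \frac{17978493}{6139}$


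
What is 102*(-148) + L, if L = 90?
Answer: -15006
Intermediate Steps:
102*(-148) + L = 102*(-148) + 90 = -15096 + 90 = -15006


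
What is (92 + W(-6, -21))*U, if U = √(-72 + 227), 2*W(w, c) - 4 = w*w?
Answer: 112*√155 ≈ 1394.4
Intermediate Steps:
W(w, c) = 2 + w²/2 (W(w, c) = 2 + (w*w)/2 = 2 + w²/2)
U = √155 ≈ 12.450
(92 + W(-6, -21))*U = (92 + (2 + (½)*(-6)²))*√155 = (92 + (2 + (½)*36))*√155 = (92 + (2 + 18))*√155 = (92 + 20)*√155 = 112*√155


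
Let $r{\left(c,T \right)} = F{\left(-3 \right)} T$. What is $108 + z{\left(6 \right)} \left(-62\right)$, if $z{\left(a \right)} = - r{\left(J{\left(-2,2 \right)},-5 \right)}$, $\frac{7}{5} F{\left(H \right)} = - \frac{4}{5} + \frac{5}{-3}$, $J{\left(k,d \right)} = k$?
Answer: $\frac{13738}{21} \approx 654.19$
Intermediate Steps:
$F{\left(H \right)} = - \frac{37}{21}$ ($F{\left(H \right)} = \frac{5 \left(- \frac{4}{5} + \frac{5}{-3}\right)}{7} = \frac{5 \left(\left(-4\right) \frac{1}{5} + 5 \left(- \frac{1}{3}\right)\right)}{7} = \frac{5 \left(- \frac{4}{5} - \frac{5}{3}\right)}{7} = \frac{5}{7} \left(- \frac{37}{15}\right) = - \frac{37}{21}$)
$r{\left(c,T \right)} = - \frac{37 T}{21}$
$z{\left(a \right)} = - \frac{185}{21}$ ($z{\left(a \right)} = - \frac{\left(-37\right) \left(-5\right)}{21} = \left(-1\right) \frac{185}{21} = - \frac{185}{21}$)
$108 + z{\left(6 \right)} \left(-62\right) = 108 - - \frac{11470}{21} = 108 + \frac{11470}{21} = \frac{13738}{21}$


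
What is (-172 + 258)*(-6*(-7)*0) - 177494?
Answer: -177494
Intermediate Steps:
(-172 + 258)*(-6*(-7)*0) - 177494 = 86*(42*0) - 177494 = 86*0 - 177494 = 0 - 177494 = -177494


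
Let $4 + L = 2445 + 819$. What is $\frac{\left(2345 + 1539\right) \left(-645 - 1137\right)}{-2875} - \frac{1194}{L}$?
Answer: $\frac{2255996613}{937250} \approx 2407.0$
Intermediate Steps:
$L = 3260$ ($L = -4 + \left(2445 + 819\right) = -4 + 3264 = 3260$)
$\frac{\left(2345 + 1539\right) \left(-645 - 1137\right)}{-2875} - \frac{1194}{L} = \frac{\left(2345 + 1539\right) \left(-645 - 1137\right)}{-2875} - \frac{1194}{3260} = 3884 \left(-1782\right) \left(- \frac{1}{2875}\right) - \frac{597}{1630} = \left(-6921288\right) \left(- \frac{1}{2875}\right) - \frac{597}{1630} = \frac{6921288}{2875} - \frac{597}{1630} = \frac{2255996613}{937250}$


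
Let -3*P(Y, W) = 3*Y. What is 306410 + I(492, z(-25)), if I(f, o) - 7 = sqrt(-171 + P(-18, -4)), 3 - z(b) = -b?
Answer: 306417 + 3*I*sqrt(17) ≈ 3.0642e+5 + 12.369*I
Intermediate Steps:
P(Y, W) = -Y
z(b) = 3 + b (z(b) = 3 - (-1)*b = 3 + b)
I(f, o) = 7 + 3*I*sqrt(17) (I(f, o) = 7 + sqrt(-171 - 1*(-18)) = 7 + sqrt(-171 + 18) = 7 + sqrt(-153) = 7 + 3*I*sqrt(17))
306410 + I(492, z(-25)) = 306410 + (7 + 3*I*sqrt(17)) = 306417 + 3*I*sqrt(17)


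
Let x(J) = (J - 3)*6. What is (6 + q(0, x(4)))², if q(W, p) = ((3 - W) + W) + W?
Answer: 81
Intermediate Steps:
x(J) = -18 + 6*J (x(J) = (-3 + J)*6 = -18 + 6*J)
q(W, p) = 3 + W
(6 + q(0, x(4)))² = (6 + (3 + 0))² = (6 + 3)² = 9² = 81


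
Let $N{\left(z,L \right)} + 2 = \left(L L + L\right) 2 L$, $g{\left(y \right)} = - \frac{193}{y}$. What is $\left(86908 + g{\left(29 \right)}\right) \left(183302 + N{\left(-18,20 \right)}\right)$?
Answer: $17388959100$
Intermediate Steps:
$N{\left(z,L \right)} = -2 + L \left(2 L + 2 L^{2}\right)$ ($N{\left(z,L \right)} = -2 + \left(L L + L\right) 2 L = -2 + \left(L^{2} + L\right) 2 L = -2 + \left(L + L^{2}\right) 2 L = -2 + \left(2 L + 2 L^{2}\right) L = -2 + L \left(2 L + 2 L^{2}\right)$)
$\left(86908 + g{\left(29 \right)}\right) \left(183302 + N{\left(-18,20 \right)}\right) = \left(86908 - \frac{193}{29}\right) \left(183302 + \left(-2 + 2 \cdot 20^{2} + 2 \cdot 20^{3}\right)\right) = \left(86908 - \frac{193}{29}\right) \left(183302 + \left(-2 + 2 \cdot 400 + 2 \cdot 8000\right)\right) = \left(86908 - \frac{193}{29}\right) \left(183302 + \left(-2 + 800 + 16000\right)\right) = \frac{2520139 \left(183302 + 16798\right)}{29} = \frac{2520139}{29} \cdot 200100 = 17388959100$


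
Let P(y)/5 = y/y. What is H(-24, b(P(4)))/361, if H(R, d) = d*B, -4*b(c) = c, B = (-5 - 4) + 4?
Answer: 25/1444 ≈ 0.017313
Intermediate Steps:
P(y) = 5 (P(y) = 5*(y/y) = 5*1 = 5)
B = -5 (B = -9 + 4 = -5)
b(c) = -c/4
H(R, d) = -5*d (H(R, d) = d*(-5) = -5*d)
H(-24, b(P(4)))/361 = -(-5)*5/4/361 = -5*(-5/4)*(1/361) = (25/4)*(1/361) = 25/1444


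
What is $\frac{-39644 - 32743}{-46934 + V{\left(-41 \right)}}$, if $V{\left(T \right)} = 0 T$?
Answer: $\frac{72387}{46934} \approx 1.5423$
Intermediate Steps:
$V{\left(T \right)} = 0$
$\frac{-39644 - 32743}{-46934 + V{\left(-41 \right)}} = \frac{-39644 - 32743}{-46934 + 0} = - \frac{72387}{-46934} = \left(-72387\right) \left(- \frac{1}{46934}\right) = \frac{72387}{46934}$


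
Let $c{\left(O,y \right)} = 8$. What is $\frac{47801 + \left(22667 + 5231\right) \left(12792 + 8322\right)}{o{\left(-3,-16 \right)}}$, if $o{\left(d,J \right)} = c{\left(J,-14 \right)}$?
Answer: $\frac{589086173}{8} \approx 7.3636 \cdot 10^{7}$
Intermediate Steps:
$o{\left(d,J \right)} = 8$
$\frac{47801 + \left(22667 + 5231\right) \left(12792 + 8322\right)}{o{\left(-3,-16 \right)}} = \frac{47801 + \left(22667 + 5231\right) \left(12792 + 8322\right)}{8} = \left(47801 + 27898 \cdot 21114\right) \frac{1}{8} = \left(47801 + 589038372\right) \frac{1}{8} = 589086173 \cdot \frac{1}{8} = \frac{589086173}{8}$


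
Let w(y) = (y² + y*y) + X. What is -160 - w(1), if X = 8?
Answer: -170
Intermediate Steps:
w(y) = 8 + 2*y² (w(y) = (y² + y*y) + 8 = (y² + y²) + 8 = 2*y² + 8 = 8 + 2*y²)
-160 - w(1) = -160 - (8 + 2*1²) = -160 - (8 + 2*1) = -160 - (8 + 2) = -160 - 1*10 = -160 - 10 = -170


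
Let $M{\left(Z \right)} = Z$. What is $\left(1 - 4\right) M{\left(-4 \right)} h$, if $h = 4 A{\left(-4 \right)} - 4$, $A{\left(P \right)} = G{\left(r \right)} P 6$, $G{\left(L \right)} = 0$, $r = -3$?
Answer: $-48$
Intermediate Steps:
$A{\left(P \right)} = 0$ ($A{\left(P \right)} = 0 P 6 = 0 \cdot 6 = 0$)
$h = -4$ ($h = 4 \cdot 0 - 4 = 0 - 4 = -4$)
$\left(1 - 4\right) M{\left(-4 \right)} h = \left(1 - 4\right) \left(-4\right) \left(-4\right) = \left(-3\right) \left(-4\right) \left(-4\right) = 12 \left(-4\right) = -48$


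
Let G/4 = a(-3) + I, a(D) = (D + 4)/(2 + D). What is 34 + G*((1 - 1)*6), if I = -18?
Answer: 34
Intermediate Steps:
a(D) = (4 + D)/(2 + D)
G = -76 (G = 4*((4 - 3)/(2 - 3) - 18) = 4*(1/(-1) - 18) = 4*(-1*1 - 18) = 4*(-1 - 18) = 4*(-19) = -76)
34 + G*((1 - 1)*6) = 34 - 76*(1 - 1)*6 = 34 - 0*6 = 34 - 76*0 = 34 + 0 = 34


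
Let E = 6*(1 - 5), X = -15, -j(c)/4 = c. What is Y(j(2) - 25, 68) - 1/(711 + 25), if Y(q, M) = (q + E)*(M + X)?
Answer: -2223457/736 ≈ -3021.0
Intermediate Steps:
j(c) = -4*c
E = -24 (E = 6*(-4) = -24)
Y(q, M) = (-24 + q)*(-15 + M) (Y(q, M) = (q - 24)*(M - 15) = (-24 + q)*(-15 + M))
Y(j(2) - 25, 68) - 1/(711 + 25) = (360 - 24*68 - 15*(-4*2 - 25) + 68*(-4*2 - 25)) - 1/(711 + 25) = (360 - 1632 - 15*(-8 - 25) + 68*(-8 - 25)) - 1/736 = (360 - 1632 - 15*(-33) + 68*(-33)) - 1*1/736 = (360 - 1632 + 495 - 2244) - 1/736 = -3021 - 1/736 = -2223457/736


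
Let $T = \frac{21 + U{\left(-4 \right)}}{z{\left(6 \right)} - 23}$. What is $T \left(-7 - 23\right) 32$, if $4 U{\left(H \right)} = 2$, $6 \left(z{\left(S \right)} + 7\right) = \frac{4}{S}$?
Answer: $\frac{185760}{269} \approx 690.56$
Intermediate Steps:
$z{\left(S \right)} = -7 + \frac{2}{3 S}$ ($z{\left(S \right)} = -7 + \frac{4 \frac{1}{S}}{6} = -7 + \frac{2}{3 S}$)
$U{\left(H \right)} = \frac{1}{2}$ ($U{\left(H \right)} = \frac{1}{4} \cdot 2 = \frac{1}{2}$)
$T = - \frac{387}{538}$ ($T = \frac{21 + \frac{1}{2}}{\left(-7 + \frac{2}{3 \cdot 6}\right) - 23} = \frac{43}{2 \left(\left(-7 + \frac{2}{3} \cdot \frac{1}{6}\right) - 23\right)} = \frac{43}{2 \left(\left(-7 + \frac{1}{9}\right) - 23\right)} = \frac{43}{2 \left(- \frac{62}{9} - 23\right)} = \frac{43}{2 \left(- \frac{269}{9}\right)} = \frac{43}{2} \left(- \frac{9}{269}\right) = - \frac{387}{538} \approx -0.71933$)
$T \left(-7 - 23\right) 32 = - \frac{387 \left(-7 - 23\right)}{538} \cdot 32 = \left(- \frac{387}{538}\right) \left(-30\right) 32 = \frac{5805}{269} \cdot 32 = \frac{185760}{269}$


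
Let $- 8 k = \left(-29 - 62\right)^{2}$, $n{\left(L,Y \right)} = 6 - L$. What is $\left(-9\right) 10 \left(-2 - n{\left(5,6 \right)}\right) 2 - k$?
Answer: $\frac{12601}{8} \approx 1575.1$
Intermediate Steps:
$k = - \frac{8281}{8}$ ($k = - \frac{\left(-29 - 62\right)^{2}}{8} = - \frac{\left(-91\right)^{2}}{8} = \left(- \frac{1}{8}\right) 8281 = - \frac{8281}{8} \approx -1035.1$)
$\left(-9\right) 10 \left(-2 - n{\left(5,6 \right)}\right) 2 - k = \left(-9\right) 10 \left(-2 - \left(6 - 5\right)\right) 2 - - \frac{8281}{8} = - 90 \left(-2 - \left(6 - 5\right)\right) 2 + \frac{8281}{8} = - 90 \left(-2 - 1\right) 2 + \frac{8281}{8} = - 90 \left(\left(-3\right) 2\right) + \frac{8281}{8} = \left(-90\right) \left(-6\right) + \frac{8281}{8} = 540 + \frac{8281}{8} = \frac{12601}{8}$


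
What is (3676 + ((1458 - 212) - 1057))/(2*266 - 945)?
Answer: -3865/413 ≈ -9.3584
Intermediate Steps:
(3676 + ((1458 - 212) - 1057))/(2*266 - 945) = (3676 + (1246 - 1057))/(532 - 945) = (3676 + 189)/(-413) = 3865*(-1/413) = -3865/413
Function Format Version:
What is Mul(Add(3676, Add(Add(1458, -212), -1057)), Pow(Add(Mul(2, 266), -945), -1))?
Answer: Rational(-3865, 413) ≈ -9.3584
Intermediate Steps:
Mul(Add(3676, Add(Add(1458, -212), -1057)), Pow(Add(Mul(2, 266), -945), -1)) = Mul(Add(3676, Add(1246, -1057)), Pow(Add(532, -945), -1)) = Mul(Add(3676, 189), Pow(-413, -1)) = Mul(3865, Rational(-1, 413)) = Rational(-3865, 413)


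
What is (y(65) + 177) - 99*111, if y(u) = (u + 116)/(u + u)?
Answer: -1405379/130 ≈ -10811.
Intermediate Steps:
y(u) = (116 + u)/(2*u) (y(u) = (116 + u)/((2*u)) = (116 + u)*(1/(2*u)) = (116 + u)/(2*u))
(y(65) + 177) - 99*111 = ((1/2)*(116 + 65)/65 + 177) - 99*111 = ((1/2)*(1/65)*181 + 177) - 10989 = (181/130 + 177) - 10989 = 23191/130 - 10989 = -1405379/130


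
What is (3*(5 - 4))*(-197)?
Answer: -591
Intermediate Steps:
(3*(5 - 4))*(-197) = (3*1)*(-197) = 3*(-197) = -591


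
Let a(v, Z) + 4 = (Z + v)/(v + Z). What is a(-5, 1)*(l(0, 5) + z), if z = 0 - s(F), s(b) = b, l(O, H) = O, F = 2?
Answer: 6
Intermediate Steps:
z = -2 (z = 0 - 1*2 = 0 - 2 = -2)
a(v, Z) = -3 (a(v, Z) = -4 + (Z + v)/(v + Z) = -4 + (Z + v)/(Z + v) = -4 + 1 = -3)
a(-5, 1)*(l(0, 5) + z) = -3*(0 - 2) = -3*(-2) = 6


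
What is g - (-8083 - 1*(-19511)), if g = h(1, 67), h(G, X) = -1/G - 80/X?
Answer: -765823/67 ≈ -11430.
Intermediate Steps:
g = -147/67 (g = -1/1 - 80/67 = -1*1 - 80*1/67 = -1 - 80/67 = -147/67 ≈ -2.1940)
g - (-8083 - 1*(-19511)) = -147/67 - (-8083 - 1*(-19511)) = -147/67 - (-8083 + 19511) = -147/67 - 1*11428 = -147/67 - 11428 = -765823/67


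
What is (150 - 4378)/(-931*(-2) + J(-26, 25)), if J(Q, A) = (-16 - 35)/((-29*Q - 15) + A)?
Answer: -3230192/1422517 ≈ -2.2708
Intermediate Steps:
J(Q, A) = -51/(-15 + A - 29*Q) (J(Q, A) = -51/((-15 - 29*Q) + A) = -51/(-15 + A - 29*Q))
(150 - 4378)/(-931*(-2) + J(-26, 25)) = (150 - 4378)/(-931*(-2) + 51/(15 - 1*25 + 29*(-26))) = -4228/(1862 + 51/(15 - 25 - 754)) = -4228/(1862 + 51/(-764)) = -4228/(1862 + 51*(-1/764)) = -4228/(1862 - 51/764) = -4228/1422517/764 = -4228*764/1422517 = -3230192/1422517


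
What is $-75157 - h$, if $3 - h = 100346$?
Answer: $25186$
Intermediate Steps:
$h = -100343$ ($h = 3 - 100346 = -100343$)
$-75157 - h = -75157 - -100343 = -75157 + 100343 = 25186$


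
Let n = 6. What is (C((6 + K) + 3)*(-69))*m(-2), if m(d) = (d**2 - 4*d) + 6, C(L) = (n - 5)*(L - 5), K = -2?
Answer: -2484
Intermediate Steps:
C(L) = -5 + L (C(L) = (6 - 5)*(L - 5) = 1*(-5 + L) = -5 + L)
m(d) = 6 + d**2 - 4*d
(C((6 + K) + 3)*(-69))*m(-2) = ((-5 + ((6 - 2) + 3))*(-69))*(6 + (-2)**2 - 4*(-2)) = ((-5 + (4 + 3))*(-69))*(6 + 4 + 8) = ((-5 + 7)*(-69))*18 = (2*(-69))*18 = -138*18 = -2484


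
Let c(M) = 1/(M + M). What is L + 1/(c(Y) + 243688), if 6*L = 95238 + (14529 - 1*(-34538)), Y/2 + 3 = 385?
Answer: 53732726524993/2234131590 ≈ 24051.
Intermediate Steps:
Y = 764 (Y = -6 + 2*385 = -6 + 770 = 764)
c(M) = 1/(2*M)
L = 144305/6 (L = (95238 + (14529 - 1*(-34538)))/6 = (95238 + (14529 + 34538))/6 = (95238 + 49067)/6 = (1/6)*144305 = 144305/6 ≈ 24051.)
L + 1/(c(Y) + 243688) = 144305/6 + 1/((1/2)/764 + 243688) = 144305/6 + 1/((1/2)*(1/764) + 243688) = 144305/6 + 1/(1/1528 + 243688) = 144305/6 + 1/(372355265/1528) = 144305/6 + 1528/372355265 = 53732726524993/2234131590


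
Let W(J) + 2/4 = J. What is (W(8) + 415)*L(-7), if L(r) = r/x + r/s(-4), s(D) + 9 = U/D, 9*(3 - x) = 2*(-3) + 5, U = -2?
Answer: -81965/136 ≈ -602.68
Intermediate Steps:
x = 28/9 (x = 3 - (2*(-3) + 5)/9 = 3 - (-6 + 5)/9 = 3 - ⅑*(-1) = 3 + ⅑ = 28/9 ≈ 3.1111)
W(J) = -½ + J
s(D) = -9 - 2/D
L(r) = 97*r/476 (L(r) = r/(28/9) + r/(-9 - 2/(-4)) = r*(9/28) + r/(-9 - 2*(-¼)) = 9*r/28 + r/(-9 + ½) = 9*r/28 + r/(-17/2) = 9*r/28 + r*(-2/17) = 9*r/28 - 2*r/17 = 97*r/476)
(W(8) + 415)*L(-7) = ((-½ + 8) + 415)*((97/476)*(-7)) = (15/2 + 415)*(-97/68) = (845/2)*(-97/68) = -81965/136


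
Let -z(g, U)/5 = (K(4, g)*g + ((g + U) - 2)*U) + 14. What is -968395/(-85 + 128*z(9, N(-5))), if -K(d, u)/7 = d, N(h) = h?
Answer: -193679/31727 ≈ -6.1045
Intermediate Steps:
K(d, u) = -7*d
z(g, U) = -70 + 140*g - 5*U*(-2 + U + g) (z(g, U) = -5*(((-7*4)*g + ((g + U) - 2)*U) + 14) = -5*((-28*g + ((U + g) - 2)*U) + 14) = -5*((-28*g + (-2 + U + g)*U) + 14) = -5*((-28*g + U*(-2 + U + g)) + 14) = -5*(14 - 28*g + U*(-2 + U + g)) = -70 + 140*g - 5*U*(-2 + U + g))
-968395/(-85 + 128*z(9, N(-5))) = -968395/(-85 + 128*(-70 - 5*(-5)² + 10*(-5) + 140*9 - 5*(-5)*9)) = -968395/(-85 + 128*(-70 - 5*25 - 50 + 1260 + 225)) = -968395/(-85 + 128*(-70 - 125 - 50 + 1260 + 225)) = -968395/(-85 + 128*1240) = -968395/(-85 + 158720) = -968395/158635 = -968395*1/158635 = -193679/31727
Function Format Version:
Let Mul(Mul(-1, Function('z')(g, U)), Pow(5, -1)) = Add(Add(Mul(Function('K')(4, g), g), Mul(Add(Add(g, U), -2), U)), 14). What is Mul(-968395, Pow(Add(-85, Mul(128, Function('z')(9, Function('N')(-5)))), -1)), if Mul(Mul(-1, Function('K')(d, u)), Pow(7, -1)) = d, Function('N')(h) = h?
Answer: Rational(-193679, 31727) ≈ -6.1045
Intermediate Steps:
Function('K')(d, u) = Mul(-7, d)
Function('z')(g, U) = Add(-70, Mul(140, g), Mul(-5, U, Add(-2, U, g))) (Function('z')(g, U) = Mul(-5, Add(Add(Mul(Mul(-7, 4), g), Mul(Add(Add(g, U), -2), U)), 14)) = Mul(-5, Add(Add(Mul(-28, g), Mul(Add(Add(U, g), -2), U)), 14)) = Mul(-5, Add(Add(Mul(-28, g), Mul(Add(-2, U, g), U)), 14)) = Mul(-5, Add(Add(Mul(-28, g), Mul(U, Add(-2, U, g))), 14)) = Mul(-5, Add(14, Mul(-28, g), Mul(U, Add(-2, U, g)))) = Add(-70, Mul(140, g), Mul(-5, U, Add(-2, U, g))))
Mul(-968395, Pow(Add(-85, Mul(128, Function('z')(9, Function('N')(-5)))), -1)) = Mul(-968395, Pow(Add(-85, Mul(128, Add(-70, Mul(-5, Pow(-5, 2)), Mul(10, -5), Mul(140, 9), Mul(-5, -5, 9)))), -1)) = Mul(-968395, Pow(Add(-85, Mul(128, Add(-70, Mul(-5, 25), -50, 1260, 225))), -1)) = Mul(-968395, Pow(Add(-85, Mul(128, Add(-70, -125, -50, 1260, 225))), -1)) = Mul(-968395, Pow(Add(-85, Mul(128, 1240)), -1)) = Mul(-968395, Pow(Add(-85, 158720), -1)) = Mul(-968395, Pow(158635, -1)) = Mul(-968395, Rational(1, 158635)) = Rational(-193679, 31727)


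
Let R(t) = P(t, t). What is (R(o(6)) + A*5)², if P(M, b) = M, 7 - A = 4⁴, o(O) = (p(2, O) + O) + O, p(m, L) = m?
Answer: 1515361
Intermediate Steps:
o(O) = 2 + 2*O (o(O) = (2 + O) + O = 2 + 2*O)
A = -249 (A = 7 - 1*4⁴ = 7 - 1*256 = 7 - 256 = -249)
R(t) = t
(R(o(6)) + A*5)² = ((2 + 2*6) - 249*5)² = ((2 + 12) - 1245)² = (14 - 1245)² = (-1231)² = 1515361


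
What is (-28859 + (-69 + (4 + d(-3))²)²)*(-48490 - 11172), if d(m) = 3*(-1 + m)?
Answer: 1720294108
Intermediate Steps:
d(m) = -3 + 3*m
(-28859 + (-69 + (4 + d(-3))²)²)*(-48490 - 11172) = (-28859 + (-69 + (4 + (-3 + 3*(-3)))²)²)*(-48490 - 11172) = (-28859 + (-69 + (4 + (-3 - 9))²)²)*(-59662) = (-28859 + (-69 + (4 - 12)²)²)*(-59662) = (-28859 + (-69 + (-8)²)²)*(-59662) = (-28859 + (-69 + 64)²)*(-59662) = (-28859 + (-5)²)*(-59662) = (-28859 + 25)*(-59662) = -28834*(-59662) = 1720294108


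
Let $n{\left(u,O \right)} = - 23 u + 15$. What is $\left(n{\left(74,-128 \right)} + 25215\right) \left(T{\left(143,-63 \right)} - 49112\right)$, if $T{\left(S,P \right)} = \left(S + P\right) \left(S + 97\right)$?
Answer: $-703769536$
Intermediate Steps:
$T{\left(S,P \right)} = \left(97 + S\right) \left(P + S\right)$ ($T{\left(S,P \right)} = \left(P + S\right) \left(97 + S\right) = \left(97 + S\right) \left(P + S\right)$)
$n{\left(u,O \right)} = 15 - 23 u$
$\left(n{\left(74,-128 \right)} + 25215\right) \left(T{\left(143,-63 \right)} - 49112\right) = \left(\left(15 - 1702\right) + 25215\right) \left(\left(143^{2} + 97 \left(-63\right) + 97 \cdot 143 - 9009\right) - 49112\right) = \left(\left(15 - 1702\right) + 25215\right) \left(\left(20449 - 6111 + 13871 - 9009\right) - 49112\right) = \left(-1687 + 25215\right) \left(19200 - 49112\right) = 23528 \left(-29912\right) = -703769536$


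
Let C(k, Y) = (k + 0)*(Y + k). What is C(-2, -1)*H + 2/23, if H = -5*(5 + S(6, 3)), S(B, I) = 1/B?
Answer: -3563/23 ≈ -154.91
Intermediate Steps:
C(k, Y) = k*(Y + k)
H = -155/6 (H = -5*(5 + 1/6) = -5*(5 + ⅙) = -5*31/6 = -155/6 ≈ -25.833)
C(-2, -1)*H + 2/23 = -2*(-1 - 2)*(-155/6) + 2/23 = -2*(-3)*(-155/6) + 2*(1/23) = 6*(-155/6) + 2/23 = -155 + 2/23 = -3563/23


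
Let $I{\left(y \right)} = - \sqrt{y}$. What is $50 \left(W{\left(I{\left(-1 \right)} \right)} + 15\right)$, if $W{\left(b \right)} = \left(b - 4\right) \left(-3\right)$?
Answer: $1350 + 150 i \approx 1350.0 + 150.0 i$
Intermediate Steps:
$W{\left(b \right)} = 12 - 3 b$ ($W{\left(b \right)} = \left(-4 + b\right) \left(-3\right) = 12 - 3 b$)
$50 \left(W{\left(I{\left(-1 \right)} \right)} + 15\right) = 50 \left(\left(12 - 3 \left(- \sqrt{-1}\right)\right) + 15\right) = 50 \left(\left(12 - 3 \left(- i\right)\right) + 15\right) = 50 \left(\left(12 + 3 i\right) + 15\right) = 50 \left(27 + 3 i\right) = 1350 + 150 i$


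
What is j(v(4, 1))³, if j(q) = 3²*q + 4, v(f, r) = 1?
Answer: 2197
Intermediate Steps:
j(q) = 4 + 9*q (j(q) = 9*q + 4 = 4 + 9*q)
j(v(4, 1))³ = (4 + 9*1)³ = (4 + 9)³ = 13³ = 2197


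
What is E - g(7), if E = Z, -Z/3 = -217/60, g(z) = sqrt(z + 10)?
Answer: 217/20 - sqrt(17) ≈ 6.7269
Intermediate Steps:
g(z) = sqrt(10 + z)
Z = 217/20 (Z = -(-651)/60 = -3*(-217/60) = 217/20 ≈ 10.850)
E = 217/20 ≈ 10.850
E - g(7) = 217/20 - sqrt(10 + 7) = 217/20 - sqrt(17)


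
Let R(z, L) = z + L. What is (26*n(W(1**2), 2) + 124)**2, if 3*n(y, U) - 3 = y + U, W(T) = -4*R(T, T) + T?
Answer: 102400/9 ≈ 11378.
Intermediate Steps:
R(z, L) = L + z
W(T) = -7*T (W(T) = -4*(T + T) + T = -8*T + T = -7*T)
n(y, U) = 1 + U/3 + y/3 (n(y, U) = 1 + (y + U)/3 = 1 + (U + y)/3 = 1 + (U/3 + y/3) = 1 + U/3 + y/3)
(26*n(W(1**2), 2) + 124)**2 = (26*(1 + (1/3)*2 + (-7*1**2)/3) + 124)**2 = (26*(1 + 2/3 + (-7*1)/3) + 124)**2 = (26*(1 + 2/3 + (1/3)*(-7)) + 124)**2 = (26*(1 + 2/3 - 7/3) + 124)**2 = (26*(-2/3) + 124)**2 = (-52/3 + 124)**2 = (320/3)**2 = 102400/9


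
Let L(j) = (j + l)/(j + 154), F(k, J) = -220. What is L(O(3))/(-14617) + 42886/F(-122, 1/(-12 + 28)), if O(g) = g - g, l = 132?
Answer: -2194026977/11255090 ≈ -194.94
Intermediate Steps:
O(g) = 0
L(j) = (132 + j)/(154 + j) (L(j) = (j + 132)/(j + 154) = (132 + j)/(154 + j))
L(O(3))/(-14617) + 42886/F(-122, 1/(-12 + 28)) = ((132 + 0)/(154 + 0))/(-14617) + 42886/(-220) = (132/154)*(-1/14617) + 42886*(-1/220) = ((1/154)*132)*(-1/14617) - 21443/110 = (6/7)*(-1/14617) - 21443/110 = -6/102319 - 21443/110 = -2194026977/11255090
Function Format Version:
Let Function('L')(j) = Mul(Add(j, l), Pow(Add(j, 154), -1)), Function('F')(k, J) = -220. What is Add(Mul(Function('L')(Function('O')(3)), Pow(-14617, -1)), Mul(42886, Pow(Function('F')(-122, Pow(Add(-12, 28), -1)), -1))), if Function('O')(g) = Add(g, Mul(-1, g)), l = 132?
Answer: Rational(-2194026977, 11255090) ≈ -194.94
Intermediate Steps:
Function('O')(g) = 0
Function('L')(j) = Mul(Pow(Add(154, j), -1), Add(132, j)) (Function('L')(j) = Mul(Add(j, 132), Pow(Add(j, 154), -1)) = Mul(Add(132, j), Pow(Add(154, j), -1)) = Mul(Pow(Add(154, j), -1), Add(132, j)))
Add(Mul(Function('L')(Function('O')(3)), Pow(-14617, -1)), Mul(42886, Pow(Function('F')(-122, Pow(Add(-12, 28), -1)), -1))) = Add(Mul(Mul(Pow(Add(154, 0), -1), Add(132, 0)), Pow(-14617, -1)), Mul(42886, Pow(-220, -1))) = Add(Mul(Mul(Pow(154, -1), 132), Rational(-1, 14617)), Mul(42886, Rational(-1, 220))) = Add(Mul(Mul(Rational(1, 154), 132), Rational(-1, 14617)), Rational(-21443, 110)) = Add(Mul(Rational(6, 7), Rational(-1, 14617)), Rational(-21443, 110)) = Add(Rational(-6, 102319), Rational(-21443, 110)) = Rational(-2194026977, 11255090)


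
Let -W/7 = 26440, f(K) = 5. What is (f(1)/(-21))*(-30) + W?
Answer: -1295510/7 ≈ -1.8507e+5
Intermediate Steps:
W = -185080 (W = -7*26440 = -185080)
(f(1)/(-21))*(-30) + W = (5/(-21))*(-30) - 185080 = (5*(-1/21))*(-30) - 185080 = -5/21*(-30) - 185080 = 50/7 - 185080 = -1295510/7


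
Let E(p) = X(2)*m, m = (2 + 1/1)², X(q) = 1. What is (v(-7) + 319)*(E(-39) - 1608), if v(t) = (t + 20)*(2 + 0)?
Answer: -551655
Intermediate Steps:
v(t) = 40 + 2*t (v(t) = (20 + t)*2 = 40 + 2*t)
m = 9 (m = (2 + 1)² = 3² = 9)
E(p) = 9 (E(p) = 1*9 = 9)
(v(-7) + 319)*(E(-39) - 1608) = ((40 + 2*(-7)) + 319)*(9 - 1608) = ((40 - 14) + 319)*(-1599) = (26 + 319)*(-1599) = 345*(-1599) = -551655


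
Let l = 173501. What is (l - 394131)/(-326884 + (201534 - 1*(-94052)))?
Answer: 110315/15649 ≈ 7.0493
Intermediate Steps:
(l - 394131)/(-326884 + (201534 - 1*(-94052))) = (173501 - 394131)/(-326884 + (201534 - 1*(-94052))) = -220630/(-326884 + (201534 + 94052)) = -220630/(-326884 + 295586) = -220630/(-31298) = -220630*(-1/31298) = 110315/15649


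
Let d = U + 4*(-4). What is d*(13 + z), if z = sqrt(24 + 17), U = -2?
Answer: -234 - 18*sqrt(41) ≈ -349.26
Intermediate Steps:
z = sqrt(41) ≈ 6.4031
d = -18 (d = -2 + 4*(-4) = -2 - 16 = -18)
d*(13 + z) = -18*(13 + sqrt(41)) = -234 - 18*sqrt(41)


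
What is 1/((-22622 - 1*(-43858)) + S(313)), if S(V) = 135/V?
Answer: 313/6647003 ≈ 4.7089e-5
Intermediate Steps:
1/((-22622 - 1*(-43858)) + S(313)) = 1/((-22622 - 1*(-43858)) + 135/313) = 1/((-22622 + 43858) + 135*(1/313)) = 1/(21236 + 135/313) = 1/(6647003/313) = 313/6647003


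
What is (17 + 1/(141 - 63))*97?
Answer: 128719/78 ≈ 1650.2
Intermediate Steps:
(17 + 1/(141 - 63))*97 = (17 + 1/78)*97 = (1327/78)*97 = 128719/78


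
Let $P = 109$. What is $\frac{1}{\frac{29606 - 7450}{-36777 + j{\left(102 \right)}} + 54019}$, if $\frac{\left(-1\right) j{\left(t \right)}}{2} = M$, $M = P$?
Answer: $\frac{36995}{1998410749} \approx 1.8512 \cdot 10^{-5}$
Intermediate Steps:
$M = 109$
$j{\left(t \right)} = -218$ ($j{\left(t \right)} = \left(-2\right) 109 = -218$)
$\frac{1}{\frac{29606 - 7450}{-36777 + j{\left(102 \right)}} + 54019} = \frac{1}{\frac{29606 - 7450}{-36777 - 218} + 54019} = \frac{1}{\frac{22156}{-36995} + 54019} = \frac{1}{22156 \left(- \frac{1}{36995}\right) + 54019} = \frac{1}{- \frac{22156}{36995} + 54019} = \frac{1}{\frac{1998410749}{36995}} = \frac{36995}{1998410749}$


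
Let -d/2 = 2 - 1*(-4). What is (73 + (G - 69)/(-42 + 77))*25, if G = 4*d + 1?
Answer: 12195/7 ≈ 1742.1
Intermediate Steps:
d = -12 (d = -2*(2 - 1*(-4)) = -2*(2 + 4) = -2*6 = -12)
G = -47 (G = 4*(-12) + 1 = -48 + 1 = -47)
(73 + (G - 69)/(-42 + 77))*25 = (73 + (-47 - 69)/(-42 + 77))*25 = (73 - 116/35)*25 = (2439/35)*25 = 12195/7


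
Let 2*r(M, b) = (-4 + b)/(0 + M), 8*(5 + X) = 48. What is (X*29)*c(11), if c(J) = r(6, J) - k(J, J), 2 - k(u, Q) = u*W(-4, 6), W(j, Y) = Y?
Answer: 22475/12 ≈ 1872.9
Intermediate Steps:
X = 1 (X = -5 + (⅛)*48 = -5 + 6 = 1)
r(M, b) = (-4 + b)/(2*M) (r(M, b) = ((-4 + b)/(0 + M))/2 = ((-4 + b)/M)/2 = (-4 + b)/(2*M))
k(u, Q) = 2 - 6*u (k(u, Q) = 2 - u*6 = 2 - 6*u)
c(J) = -7/3 + 73*J/12 (c(J) = (½)*(-4 + J)/6 - (2 - 6*J) = (½)*(⅙)*(-4 + J) + (-2 + 6*J) = (-⅓ + J/12) + (-2 + 6*J) = -7/3 + 73*J/12)
(X*29)*c(11) = (1*29)*(-7/3 + (73/12)*11) = 29*(-7/3 + 803/12) = 29*(775/12) = 22475/12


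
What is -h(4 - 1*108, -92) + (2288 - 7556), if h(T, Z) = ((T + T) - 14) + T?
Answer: -4942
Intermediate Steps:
h(T, Z) = -14 + 3*T (h(T, Z) = (2*T - 14) + T = (-14 + 2*T) + T = -14 + 3*T)
-h(4 - 1*108, -92) + (2288 - 7556) = -(-14 + 3*(4 - 1*108)) + (2288 - 7556) = -(-14 + 3*(4 - 108)) - 5268 = -(-14 + 3*(-104)) - 5268 = -(-14 - 312) - 5268 = -1*(-326) - 5268 = 326 - 5268 = -4942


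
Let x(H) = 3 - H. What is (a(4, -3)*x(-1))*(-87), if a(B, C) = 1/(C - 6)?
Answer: 116/3 ≈ 38.667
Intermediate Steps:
a(B, C) = 1/(-6 + C)
(a(4, -3)*x(-1))*(-87) = ((3 - 1*(-1))/(-6 - 3))*(-87) = ((3 + 1)/(-9))*(-87) = -⅑*4*(-87) = -4/9*(-87) = 116/3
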